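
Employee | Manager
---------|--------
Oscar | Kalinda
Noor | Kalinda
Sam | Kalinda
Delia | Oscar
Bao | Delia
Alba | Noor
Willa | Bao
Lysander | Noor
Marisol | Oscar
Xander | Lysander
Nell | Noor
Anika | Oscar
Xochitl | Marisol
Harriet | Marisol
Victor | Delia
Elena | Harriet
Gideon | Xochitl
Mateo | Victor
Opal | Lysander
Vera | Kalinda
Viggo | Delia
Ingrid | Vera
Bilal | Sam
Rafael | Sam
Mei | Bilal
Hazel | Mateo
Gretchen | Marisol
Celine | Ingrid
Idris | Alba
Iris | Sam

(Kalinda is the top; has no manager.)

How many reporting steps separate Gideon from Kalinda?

Chain from Gideon up to Kalinda: Gideon → Xochitl → Marisol → Oscar → Kalinda. That is 4 steps up, so Gideon is 4 levels below Kalinda.

4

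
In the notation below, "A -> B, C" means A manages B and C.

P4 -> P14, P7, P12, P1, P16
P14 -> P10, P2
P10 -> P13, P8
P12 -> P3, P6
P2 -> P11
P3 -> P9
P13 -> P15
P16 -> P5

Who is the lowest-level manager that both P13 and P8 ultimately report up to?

P13's chain of managers is P10, P14, P4. P8's chain of managers is P10, P14, P4. The first manager that appears in both chains is P10.

P10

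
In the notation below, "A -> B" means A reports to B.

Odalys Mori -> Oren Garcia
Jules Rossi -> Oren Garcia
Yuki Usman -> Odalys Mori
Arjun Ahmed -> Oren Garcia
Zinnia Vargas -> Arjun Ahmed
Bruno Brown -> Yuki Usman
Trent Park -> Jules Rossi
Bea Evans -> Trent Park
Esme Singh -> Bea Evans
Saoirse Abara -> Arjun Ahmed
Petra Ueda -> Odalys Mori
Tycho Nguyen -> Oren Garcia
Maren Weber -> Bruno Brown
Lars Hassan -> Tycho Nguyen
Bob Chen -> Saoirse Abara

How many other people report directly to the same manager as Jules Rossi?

3

Jules Rossi reports to Oren Garcia. Oren Garcia's other direct reports are Odalys Mori, Arjun Ahmed, Tycho Nguyen — 3 peers.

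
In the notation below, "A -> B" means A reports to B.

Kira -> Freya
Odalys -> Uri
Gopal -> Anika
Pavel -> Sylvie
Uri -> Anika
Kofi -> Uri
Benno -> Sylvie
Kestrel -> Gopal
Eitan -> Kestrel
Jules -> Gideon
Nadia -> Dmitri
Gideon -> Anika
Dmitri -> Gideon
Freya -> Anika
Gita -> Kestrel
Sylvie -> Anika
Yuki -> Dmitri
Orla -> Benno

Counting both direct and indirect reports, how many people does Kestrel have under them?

Kestrel directly manages Gita, Eitan. Gita has no reports. Eitan has no reports. So Kestrel's organization is 2 direct reports plus everyone under them: 1 + 1 = 2.

2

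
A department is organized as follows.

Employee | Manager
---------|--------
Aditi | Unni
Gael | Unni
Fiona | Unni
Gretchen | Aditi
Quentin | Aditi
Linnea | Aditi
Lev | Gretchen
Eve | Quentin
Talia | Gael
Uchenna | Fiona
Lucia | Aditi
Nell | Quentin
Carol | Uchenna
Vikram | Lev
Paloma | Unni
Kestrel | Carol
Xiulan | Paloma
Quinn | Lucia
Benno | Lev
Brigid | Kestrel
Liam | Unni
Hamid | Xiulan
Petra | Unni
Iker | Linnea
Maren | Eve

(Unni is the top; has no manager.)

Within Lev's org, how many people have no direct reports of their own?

The people in Lev's organization with no one reporting to them are Benno, Vikram. That is 2.

2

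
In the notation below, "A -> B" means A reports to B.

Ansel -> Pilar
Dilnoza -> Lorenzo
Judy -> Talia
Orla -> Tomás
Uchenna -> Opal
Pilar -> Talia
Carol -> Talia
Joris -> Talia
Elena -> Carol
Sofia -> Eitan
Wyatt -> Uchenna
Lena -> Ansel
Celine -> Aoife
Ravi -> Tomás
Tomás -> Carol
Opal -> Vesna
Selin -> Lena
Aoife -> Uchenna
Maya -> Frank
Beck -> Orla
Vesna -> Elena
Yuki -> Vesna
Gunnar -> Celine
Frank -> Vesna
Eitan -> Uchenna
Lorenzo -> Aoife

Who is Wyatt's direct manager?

Wyatt reports directly to Uchenna.

Uchenna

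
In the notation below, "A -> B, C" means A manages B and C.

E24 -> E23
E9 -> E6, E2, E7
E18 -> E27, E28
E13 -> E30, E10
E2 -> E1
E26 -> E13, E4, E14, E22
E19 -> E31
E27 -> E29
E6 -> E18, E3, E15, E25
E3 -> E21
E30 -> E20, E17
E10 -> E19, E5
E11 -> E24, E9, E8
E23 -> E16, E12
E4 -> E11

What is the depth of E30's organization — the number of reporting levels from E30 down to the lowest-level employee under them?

1

The longest chain under E30 runs E30 → E17, which is 1 level below E30.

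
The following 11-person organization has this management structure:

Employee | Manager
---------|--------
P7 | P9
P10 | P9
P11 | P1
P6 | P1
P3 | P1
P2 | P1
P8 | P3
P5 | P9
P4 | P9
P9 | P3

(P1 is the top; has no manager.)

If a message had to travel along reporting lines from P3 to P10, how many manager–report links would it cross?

2

P10 is in P3's organization: the chain from P10 up to P3 is P10 → P9 → P3, which is 2 links.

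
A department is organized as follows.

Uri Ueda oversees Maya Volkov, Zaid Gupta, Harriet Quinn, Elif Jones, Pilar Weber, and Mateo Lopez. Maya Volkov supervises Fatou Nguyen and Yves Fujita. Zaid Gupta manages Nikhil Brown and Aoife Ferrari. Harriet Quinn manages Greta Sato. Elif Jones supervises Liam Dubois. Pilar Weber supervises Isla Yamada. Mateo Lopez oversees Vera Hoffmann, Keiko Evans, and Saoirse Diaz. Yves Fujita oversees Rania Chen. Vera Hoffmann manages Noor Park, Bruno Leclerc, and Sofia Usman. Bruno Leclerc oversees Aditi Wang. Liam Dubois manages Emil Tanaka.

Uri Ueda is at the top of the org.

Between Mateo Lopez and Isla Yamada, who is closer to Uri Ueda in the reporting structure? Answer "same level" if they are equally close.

Mateo Lopez

Mateo Lopez is 1 level below Uri Ueda; Isla Yamada is 2. Mateo Lopez is higher.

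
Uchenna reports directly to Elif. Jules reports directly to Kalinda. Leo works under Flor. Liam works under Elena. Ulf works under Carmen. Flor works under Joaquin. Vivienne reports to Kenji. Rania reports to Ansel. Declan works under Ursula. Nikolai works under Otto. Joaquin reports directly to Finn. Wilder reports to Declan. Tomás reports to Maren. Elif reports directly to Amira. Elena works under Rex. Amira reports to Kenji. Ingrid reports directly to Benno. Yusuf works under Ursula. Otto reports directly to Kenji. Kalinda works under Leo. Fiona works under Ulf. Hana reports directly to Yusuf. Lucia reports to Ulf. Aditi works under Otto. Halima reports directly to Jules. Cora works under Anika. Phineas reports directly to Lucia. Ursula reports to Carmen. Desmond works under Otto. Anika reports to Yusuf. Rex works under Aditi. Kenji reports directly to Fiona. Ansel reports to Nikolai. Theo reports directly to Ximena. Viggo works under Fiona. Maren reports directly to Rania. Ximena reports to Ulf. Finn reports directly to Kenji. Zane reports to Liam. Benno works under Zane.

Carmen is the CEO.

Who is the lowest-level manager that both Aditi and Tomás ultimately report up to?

Aditi's chain of managers is Otto, Kenji, Fiona, Ulf, Carmen. Tomás's chain of managers is Maren, Rania, Ansel, Nikolai, Otto, Kenji, Fiona, Ulf, Carmen. The first manager that appears in both chains is Otto.

Otto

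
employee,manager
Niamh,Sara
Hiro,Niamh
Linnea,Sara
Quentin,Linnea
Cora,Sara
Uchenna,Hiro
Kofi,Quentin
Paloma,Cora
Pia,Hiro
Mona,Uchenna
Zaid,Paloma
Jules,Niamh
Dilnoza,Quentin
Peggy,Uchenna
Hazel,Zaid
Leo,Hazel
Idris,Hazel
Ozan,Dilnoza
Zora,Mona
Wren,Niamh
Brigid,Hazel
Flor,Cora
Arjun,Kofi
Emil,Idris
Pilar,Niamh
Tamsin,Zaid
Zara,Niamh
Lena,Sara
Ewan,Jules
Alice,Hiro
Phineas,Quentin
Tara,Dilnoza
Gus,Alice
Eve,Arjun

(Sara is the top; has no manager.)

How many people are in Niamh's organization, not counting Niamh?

Niamh directly manages Hiro, Jules, Wren, Pilar, Zara. Under Hiro: Alice, Gus, Pia, Uchenna, Peggy, Mona, Zora (7). Under Jules: Ewan (1). Wren has no reports. Pilar has no reports. Zara has no reports. So Niamh's organization is 5 direct reports plus everyone under them: 8 + 2 + 1 + 1 + 1 = 13.

13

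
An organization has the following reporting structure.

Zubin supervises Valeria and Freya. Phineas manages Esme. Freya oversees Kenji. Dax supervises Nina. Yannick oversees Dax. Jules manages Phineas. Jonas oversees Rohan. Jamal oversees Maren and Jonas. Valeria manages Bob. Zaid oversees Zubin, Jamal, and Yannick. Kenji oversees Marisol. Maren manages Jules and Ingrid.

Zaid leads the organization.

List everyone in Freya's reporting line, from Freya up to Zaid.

Freya -> Zubin -> Zaid

Freya reports to Zubin. Zubin reports to Zaid. Zaid is at the top.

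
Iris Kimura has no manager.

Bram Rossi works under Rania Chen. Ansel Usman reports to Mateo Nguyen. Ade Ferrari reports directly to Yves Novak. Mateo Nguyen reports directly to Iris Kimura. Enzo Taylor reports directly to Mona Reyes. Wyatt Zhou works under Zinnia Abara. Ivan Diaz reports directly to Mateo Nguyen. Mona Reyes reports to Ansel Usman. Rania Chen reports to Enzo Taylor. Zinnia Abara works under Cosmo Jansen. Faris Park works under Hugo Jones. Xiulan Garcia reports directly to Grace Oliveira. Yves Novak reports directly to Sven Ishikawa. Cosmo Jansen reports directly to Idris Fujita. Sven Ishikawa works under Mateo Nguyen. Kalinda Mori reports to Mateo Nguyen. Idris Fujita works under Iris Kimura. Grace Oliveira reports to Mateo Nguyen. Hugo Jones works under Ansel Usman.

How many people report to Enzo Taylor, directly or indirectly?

Enzo Taylor directly manages Rania Chen. Under Rania Chen: Bram Rossi (1). That's 2 in total.

2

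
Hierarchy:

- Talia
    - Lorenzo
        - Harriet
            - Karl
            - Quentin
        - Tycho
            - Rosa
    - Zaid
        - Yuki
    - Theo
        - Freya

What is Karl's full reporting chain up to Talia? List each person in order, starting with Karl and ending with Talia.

Karl -> Harriet -> Lorenzo -> Talia

Karl reports to Harriet. Harriet reports to Lorenzo. Lorenzo reports to Talia. Talia is at the top.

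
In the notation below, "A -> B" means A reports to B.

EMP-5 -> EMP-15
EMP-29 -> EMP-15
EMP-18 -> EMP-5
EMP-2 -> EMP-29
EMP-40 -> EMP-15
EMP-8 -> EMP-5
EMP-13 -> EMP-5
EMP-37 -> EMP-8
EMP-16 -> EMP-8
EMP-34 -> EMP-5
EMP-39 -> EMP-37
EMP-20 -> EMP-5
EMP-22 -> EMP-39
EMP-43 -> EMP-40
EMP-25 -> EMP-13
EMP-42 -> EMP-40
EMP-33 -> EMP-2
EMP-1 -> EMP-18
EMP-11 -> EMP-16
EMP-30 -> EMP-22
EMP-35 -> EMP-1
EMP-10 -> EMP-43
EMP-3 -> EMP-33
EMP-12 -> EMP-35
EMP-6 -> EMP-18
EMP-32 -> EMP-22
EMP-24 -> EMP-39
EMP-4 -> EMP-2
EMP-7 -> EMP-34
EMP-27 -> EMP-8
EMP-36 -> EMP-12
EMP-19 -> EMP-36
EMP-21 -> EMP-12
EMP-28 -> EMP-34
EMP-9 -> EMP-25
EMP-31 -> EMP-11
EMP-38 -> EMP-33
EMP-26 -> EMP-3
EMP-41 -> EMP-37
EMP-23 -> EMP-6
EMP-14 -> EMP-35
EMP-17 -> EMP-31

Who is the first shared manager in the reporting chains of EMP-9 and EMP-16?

EMP-5

EMP-9's chain of managers is EMP-25, EMP-13, EMP-5, EMP-15. EMP-16's chain of managers is EMP-8, EMP-5, EMP-15. The first manager that appears in both chains is EMP-5.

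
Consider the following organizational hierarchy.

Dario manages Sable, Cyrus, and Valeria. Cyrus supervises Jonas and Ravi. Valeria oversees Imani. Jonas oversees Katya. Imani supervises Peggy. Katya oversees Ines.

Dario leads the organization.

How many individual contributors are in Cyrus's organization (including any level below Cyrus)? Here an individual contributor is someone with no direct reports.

2

The people in Cyrus's organization with no one reporting to them are Ravi, Ines. That is 2.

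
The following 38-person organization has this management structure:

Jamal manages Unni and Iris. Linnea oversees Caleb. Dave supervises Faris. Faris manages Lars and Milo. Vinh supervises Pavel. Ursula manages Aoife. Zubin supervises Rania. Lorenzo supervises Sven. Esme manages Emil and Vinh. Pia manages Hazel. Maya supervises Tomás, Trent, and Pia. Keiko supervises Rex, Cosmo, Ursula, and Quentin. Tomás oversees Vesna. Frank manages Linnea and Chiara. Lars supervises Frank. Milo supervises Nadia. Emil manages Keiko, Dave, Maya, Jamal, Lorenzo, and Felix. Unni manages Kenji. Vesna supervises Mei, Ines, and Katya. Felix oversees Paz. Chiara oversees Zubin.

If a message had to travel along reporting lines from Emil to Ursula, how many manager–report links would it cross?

2

Ursula is in Emil's organization: the chain from Ursula up to Emil is Ursula → Keiko → Emil, which is 2 links.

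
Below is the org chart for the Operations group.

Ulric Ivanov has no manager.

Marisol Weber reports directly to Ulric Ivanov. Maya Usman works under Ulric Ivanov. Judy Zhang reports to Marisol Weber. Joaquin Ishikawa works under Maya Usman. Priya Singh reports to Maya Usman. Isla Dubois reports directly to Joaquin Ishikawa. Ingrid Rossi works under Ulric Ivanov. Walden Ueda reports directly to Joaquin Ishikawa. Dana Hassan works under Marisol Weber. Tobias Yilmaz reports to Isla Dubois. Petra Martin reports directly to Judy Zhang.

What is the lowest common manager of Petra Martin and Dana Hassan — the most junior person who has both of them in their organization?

Petra Martin's chain of managers is Judy Zhang, Marisol Weber, Ulric Ivanov. Dana Hassan's chain of managers is Marisol Weber, Ulric Ivanov. The first manager that appears in both chains is Marisol Weber.

Marisol Weber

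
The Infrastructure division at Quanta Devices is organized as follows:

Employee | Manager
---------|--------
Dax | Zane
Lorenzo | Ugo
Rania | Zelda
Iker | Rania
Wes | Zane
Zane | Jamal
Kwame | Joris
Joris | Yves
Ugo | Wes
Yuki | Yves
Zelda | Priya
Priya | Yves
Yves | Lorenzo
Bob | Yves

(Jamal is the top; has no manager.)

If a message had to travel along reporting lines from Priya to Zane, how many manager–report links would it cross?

Priya is in Zane's organization: the chain from Priya up to Zane is Priya → Yves → Lorenzo → Ugo → Wes → Zane, which is 5 links.

5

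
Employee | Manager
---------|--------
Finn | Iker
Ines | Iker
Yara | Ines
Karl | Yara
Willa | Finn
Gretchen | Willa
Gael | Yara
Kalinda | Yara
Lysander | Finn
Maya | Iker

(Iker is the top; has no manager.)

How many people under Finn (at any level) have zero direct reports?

The people in Finn's organization with no one reporting to them are Lysander, Gretchen. That is 2.

2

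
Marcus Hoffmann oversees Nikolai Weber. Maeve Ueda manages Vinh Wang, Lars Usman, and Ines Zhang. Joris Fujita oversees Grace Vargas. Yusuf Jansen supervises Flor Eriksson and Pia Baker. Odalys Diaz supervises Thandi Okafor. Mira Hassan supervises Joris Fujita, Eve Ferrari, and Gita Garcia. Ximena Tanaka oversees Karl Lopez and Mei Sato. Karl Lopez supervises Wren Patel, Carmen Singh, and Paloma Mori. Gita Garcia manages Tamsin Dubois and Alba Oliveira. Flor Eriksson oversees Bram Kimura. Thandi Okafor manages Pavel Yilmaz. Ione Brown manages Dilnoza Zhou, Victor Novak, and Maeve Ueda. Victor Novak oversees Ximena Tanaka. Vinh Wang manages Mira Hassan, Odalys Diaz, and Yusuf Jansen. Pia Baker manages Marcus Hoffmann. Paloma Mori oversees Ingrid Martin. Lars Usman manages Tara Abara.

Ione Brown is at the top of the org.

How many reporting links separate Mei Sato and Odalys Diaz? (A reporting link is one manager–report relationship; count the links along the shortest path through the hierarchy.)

6

Mei Sato is 3 levels below Ione Brown, and Odalys Diaz is 3 levels below Ione Brown (their lowest common manager). The shortest path runs up from Mei Sato to Ione Brown and back down to Odalys Diaz: 3 + 3 = 6 links.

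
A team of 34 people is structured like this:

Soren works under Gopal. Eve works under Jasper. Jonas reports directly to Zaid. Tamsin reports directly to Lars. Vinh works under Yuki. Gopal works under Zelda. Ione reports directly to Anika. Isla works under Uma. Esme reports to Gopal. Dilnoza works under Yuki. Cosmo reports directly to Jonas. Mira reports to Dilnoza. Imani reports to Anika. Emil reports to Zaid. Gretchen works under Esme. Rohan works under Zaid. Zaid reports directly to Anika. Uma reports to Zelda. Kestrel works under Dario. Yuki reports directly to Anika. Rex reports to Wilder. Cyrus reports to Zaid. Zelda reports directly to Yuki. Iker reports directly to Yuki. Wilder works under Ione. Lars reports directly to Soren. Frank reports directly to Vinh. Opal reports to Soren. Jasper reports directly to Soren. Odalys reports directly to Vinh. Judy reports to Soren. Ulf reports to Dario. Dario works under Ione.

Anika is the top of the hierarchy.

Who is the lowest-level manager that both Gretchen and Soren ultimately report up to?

Gopal

Gretchen's chain of managers is Esme, Gopal, Zelda, Yuki, Anika. Soren's chain of managers is Gopal, Zelda, Yuki, Anika. The first manager that appears in both chains is Gopal.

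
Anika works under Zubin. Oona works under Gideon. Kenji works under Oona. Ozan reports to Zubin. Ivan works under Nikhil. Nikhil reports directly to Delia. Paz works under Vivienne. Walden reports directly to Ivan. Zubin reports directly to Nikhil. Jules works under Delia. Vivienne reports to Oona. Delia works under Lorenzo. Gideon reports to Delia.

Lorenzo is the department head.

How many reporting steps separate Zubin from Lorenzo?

Chain from Zubin up to Lorenzo: Zubin → Nikhil → Delia → Lorenzo. That is 3 steps up, so Zubin is 3 levels below Lorenzo.

3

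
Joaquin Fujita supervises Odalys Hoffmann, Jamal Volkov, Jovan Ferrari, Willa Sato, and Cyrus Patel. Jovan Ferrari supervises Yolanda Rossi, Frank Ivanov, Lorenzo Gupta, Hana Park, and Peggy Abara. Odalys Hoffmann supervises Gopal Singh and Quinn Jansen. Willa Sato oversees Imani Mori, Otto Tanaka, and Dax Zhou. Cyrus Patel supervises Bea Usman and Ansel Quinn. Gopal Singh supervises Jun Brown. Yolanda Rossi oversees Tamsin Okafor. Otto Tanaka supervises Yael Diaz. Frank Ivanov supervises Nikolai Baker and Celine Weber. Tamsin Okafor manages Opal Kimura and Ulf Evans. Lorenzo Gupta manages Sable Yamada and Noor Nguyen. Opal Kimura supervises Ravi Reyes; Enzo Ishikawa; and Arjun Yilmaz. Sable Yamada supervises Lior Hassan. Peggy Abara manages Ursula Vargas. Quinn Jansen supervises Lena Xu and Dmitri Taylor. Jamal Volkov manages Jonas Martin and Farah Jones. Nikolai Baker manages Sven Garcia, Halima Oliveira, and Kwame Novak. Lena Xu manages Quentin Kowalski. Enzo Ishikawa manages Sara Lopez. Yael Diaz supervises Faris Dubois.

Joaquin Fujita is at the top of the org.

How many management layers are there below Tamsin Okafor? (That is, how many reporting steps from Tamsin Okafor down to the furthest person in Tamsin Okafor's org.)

The longest chain under Tamsin Okafor runs Tamsin Okafor → Opal Kimura → Enzo Ishikawa → Sara Lopez, which is 3 levels below Tamsin Okafor.

3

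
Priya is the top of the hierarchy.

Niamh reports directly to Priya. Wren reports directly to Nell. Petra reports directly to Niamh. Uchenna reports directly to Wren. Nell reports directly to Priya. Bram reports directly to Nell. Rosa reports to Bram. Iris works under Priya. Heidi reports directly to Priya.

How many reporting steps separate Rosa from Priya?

3

Chain from Rosa up to Priya: Rosa → Bram → Nell → Priya. That is 3 steps up, so Rosa is 3 levels below Priya.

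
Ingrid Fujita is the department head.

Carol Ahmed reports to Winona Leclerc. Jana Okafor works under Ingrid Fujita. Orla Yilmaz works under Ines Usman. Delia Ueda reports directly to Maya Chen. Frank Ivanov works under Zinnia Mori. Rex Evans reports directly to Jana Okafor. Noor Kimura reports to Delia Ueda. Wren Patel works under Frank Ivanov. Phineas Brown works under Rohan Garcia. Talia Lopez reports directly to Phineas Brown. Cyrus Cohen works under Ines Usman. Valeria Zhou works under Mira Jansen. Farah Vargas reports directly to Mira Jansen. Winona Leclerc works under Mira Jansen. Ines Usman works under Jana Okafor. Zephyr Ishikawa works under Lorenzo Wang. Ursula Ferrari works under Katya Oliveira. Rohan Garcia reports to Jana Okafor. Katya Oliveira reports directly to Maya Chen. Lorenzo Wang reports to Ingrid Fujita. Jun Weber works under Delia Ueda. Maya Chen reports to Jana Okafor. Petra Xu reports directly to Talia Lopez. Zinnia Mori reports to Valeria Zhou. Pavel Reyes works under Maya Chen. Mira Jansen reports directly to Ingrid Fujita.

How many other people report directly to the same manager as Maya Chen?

Maya Chen reports to Jana Okafor. Jana Okafor's other direct reports are Ines Usman, Rohan Garcia, Rex Evans — 3 peers.

3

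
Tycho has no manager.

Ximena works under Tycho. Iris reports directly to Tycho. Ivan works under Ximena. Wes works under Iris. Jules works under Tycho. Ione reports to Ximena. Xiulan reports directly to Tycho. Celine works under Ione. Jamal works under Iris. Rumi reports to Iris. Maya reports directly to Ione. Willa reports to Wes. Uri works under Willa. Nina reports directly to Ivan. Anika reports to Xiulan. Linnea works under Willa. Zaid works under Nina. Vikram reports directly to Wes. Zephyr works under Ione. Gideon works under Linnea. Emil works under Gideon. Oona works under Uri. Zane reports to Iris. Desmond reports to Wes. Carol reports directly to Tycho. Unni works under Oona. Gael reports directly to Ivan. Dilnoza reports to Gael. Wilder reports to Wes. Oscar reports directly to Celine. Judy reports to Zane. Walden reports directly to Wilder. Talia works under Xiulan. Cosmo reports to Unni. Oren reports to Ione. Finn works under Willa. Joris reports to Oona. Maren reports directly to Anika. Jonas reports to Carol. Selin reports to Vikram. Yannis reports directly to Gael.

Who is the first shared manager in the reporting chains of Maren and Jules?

Tycho

Maren's chain of managers is Anika, Xiulan, Tycho. Jules's chain of managers is Tycho. The first manager that appears in both chains is Tycho.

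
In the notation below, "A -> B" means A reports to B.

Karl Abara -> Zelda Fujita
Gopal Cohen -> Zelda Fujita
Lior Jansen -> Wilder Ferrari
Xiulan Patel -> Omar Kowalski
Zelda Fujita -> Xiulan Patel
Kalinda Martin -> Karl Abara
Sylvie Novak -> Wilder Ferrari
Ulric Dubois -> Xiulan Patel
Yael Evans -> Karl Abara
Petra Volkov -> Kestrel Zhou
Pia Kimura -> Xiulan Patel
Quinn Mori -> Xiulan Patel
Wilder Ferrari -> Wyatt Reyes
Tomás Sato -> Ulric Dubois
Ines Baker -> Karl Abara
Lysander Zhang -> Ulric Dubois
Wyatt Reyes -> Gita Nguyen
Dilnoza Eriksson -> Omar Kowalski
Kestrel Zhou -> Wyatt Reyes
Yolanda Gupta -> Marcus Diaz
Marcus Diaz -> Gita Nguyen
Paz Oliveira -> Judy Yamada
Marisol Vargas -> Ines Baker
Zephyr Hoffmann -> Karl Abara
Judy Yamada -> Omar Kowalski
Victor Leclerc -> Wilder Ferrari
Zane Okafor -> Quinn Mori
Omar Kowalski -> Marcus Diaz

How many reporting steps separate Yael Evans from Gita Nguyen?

Chain from Yael Evans up to Gita Nguyen: Yael Evans → Karl Abara → Zelda Fujita → Xiulan Patel → Omar Kowalski → Marcus Diaz → Gita Nguyen. That is 6 steps up, so Yael Evans is 6 levels below Gita Nguyen.

6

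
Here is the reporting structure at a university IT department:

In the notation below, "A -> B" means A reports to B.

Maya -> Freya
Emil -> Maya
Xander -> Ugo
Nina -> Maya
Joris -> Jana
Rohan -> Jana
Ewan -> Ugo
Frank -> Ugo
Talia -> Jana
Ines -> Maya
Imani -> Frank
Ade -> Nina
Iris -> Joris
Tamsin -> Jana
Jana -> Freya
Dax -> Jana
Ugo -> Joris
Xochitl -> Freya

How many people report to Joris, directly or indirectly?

6

Joris directly manages Ugo, Iris. Under Ugo: Xander, Ewan, Frank, Imani (4). Iris has no reports. So Joris's organization is 2 direct reports plus everyone under them: 5 + 1 = 6.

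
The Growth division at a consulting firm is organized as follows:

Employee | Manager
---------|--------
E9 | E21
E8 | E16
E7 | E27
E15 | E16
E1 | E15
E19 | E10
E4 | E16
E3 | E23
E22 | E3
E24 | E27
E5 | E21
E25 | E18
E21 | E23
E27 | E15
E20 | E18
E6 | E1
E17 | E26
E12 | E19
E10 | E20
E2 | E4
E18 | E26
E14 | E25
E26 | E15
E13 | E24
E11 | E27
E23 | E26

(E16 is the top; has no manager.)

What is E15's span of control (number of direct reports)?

E15 directly manages E26, E27, E1. That is 3 direct reports.

3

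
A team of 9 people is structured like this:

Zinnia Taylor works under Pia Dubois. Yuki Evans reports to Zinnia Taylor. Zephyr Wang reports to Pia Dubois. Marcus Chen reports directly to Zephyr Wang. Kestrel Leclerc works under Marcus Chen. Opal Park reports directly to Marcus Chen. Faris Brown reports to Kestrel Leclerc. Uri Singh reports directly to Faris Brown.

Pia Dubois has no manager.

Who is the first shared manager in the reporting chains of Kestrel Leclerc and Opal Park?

Marcus Chen

Kestrel Leclerc's chain of managers is Marcus Chen, Zephyr Wang, Pia Dubois. Opal Park's chain of managers is Marcus Chen, Zephyr Wang, Pia Dubois. The first manager that appears in both chains is Marcus Chen.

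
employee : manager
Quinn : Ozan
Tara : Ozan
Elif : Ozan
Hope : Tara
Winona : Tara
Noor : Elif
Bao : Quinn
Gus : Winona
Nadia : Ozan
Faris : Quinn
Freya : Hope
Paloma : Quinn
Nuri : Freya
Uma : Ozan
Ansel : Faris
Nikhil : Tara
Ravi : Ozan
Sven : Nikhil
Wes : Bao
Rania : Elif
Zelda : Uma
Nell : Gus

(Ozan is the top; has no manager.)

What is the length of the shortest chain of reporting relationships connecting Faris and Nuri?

6

Faris is 2 levels below Ozan, and Nuri is 4 levels below Ozan (their lowest common manager). The shortest path runs up from Faris to Ozan and back down to Nuri: 2 + 4 = 6 links.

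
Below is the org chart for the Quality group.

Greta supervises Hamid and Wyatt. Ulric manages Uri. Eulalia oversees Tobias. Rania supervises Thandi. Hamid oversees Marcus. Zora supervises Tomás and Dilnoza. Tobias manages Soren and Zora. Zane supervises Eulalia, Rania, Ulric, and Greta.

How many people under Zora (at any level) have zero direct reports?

The people in Zora's organization with no one reporting to them are Tomás, Dilnoza. That is 2.

2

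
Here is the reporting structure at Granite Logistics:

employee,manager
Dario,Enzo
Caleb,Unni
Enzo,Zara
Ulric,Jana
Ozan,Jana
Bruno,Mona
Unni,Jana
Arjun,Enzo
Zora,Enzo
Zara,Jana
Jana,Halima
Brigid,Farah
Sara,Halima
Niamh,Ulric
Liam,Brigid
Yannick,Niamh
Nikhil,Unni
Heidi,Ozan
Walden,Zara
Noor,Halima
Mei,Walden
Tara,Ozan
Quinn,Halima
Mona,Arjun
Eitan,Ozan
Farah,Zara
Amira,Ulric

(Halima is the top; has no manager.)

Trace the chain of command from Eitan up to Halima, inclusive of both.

Eitan -> Ozan -> Jana -> Halima

Eitan reports to Ozan. Ozan reports to Jana. Jana reports to Halima. Halima is at the top.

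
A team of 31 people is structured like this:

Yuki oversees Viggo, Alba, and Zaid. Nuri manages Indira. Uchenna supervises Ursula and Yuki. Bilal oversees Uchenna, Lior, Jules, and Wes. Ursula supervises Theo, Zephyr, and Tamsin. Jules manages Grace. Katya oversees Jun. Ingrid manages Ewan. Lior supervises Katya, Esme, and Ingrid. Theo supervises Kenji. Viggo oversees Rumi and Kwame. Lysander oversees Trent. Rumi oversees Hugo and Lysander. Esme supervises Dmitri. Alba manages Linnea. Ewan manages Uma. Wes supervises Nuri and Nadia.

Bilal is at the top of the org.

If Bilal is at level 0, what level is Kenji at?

Chain from Kenji up to Bilal: Kenji → Theo → Ursula → Uchenna → Bilal. That is 4 steps up, so Kenji is 4 levels below Bilal.

4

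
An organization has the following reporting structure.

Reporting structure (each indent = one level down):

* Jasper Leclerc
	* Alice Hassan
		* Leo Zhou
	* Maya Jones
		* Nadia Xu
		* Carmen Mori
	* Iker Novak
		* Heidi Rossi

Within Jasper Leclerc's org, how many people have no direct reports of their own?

4

The people in Jasper Leclerc's organization with no one reporting to them are Heidi Rossi, Carmen Mori, Nadia Xu, Leo Zhou. That is 4.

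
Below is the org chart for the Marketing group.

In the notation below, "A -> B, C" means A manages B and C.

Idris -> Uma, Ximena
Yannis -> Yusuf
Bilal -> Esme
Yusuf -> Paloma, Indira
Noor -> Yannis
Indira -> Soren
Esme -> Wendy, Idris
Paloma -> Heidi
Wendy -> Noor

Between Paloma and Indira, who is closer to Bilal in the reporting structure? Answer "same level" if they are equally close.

same level

Both Paloma and Indira are 6 levels below Bilal.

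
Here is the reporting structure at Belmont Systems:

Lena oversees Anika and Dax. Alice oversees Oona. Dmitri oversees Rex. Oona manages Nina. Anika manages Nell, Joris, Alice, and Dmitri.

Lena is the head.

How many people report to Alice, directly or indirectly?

2

Alice directly manages Oona. Under Oona: Nina (1). That's 2 in total.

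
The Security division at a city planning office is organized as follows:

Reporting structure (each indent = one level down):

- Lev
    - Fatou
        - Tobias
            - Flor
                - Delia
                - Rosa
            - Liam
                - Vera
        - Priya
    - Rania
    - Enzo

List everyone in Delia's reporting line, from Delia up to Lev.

Delia -> Flor -> Tobias -> Fatou -> Lev

Delia reports to Flor. Flor reports to Tobias. Tobias reports to Fatou. Fatou reports to Lev. Lev is at the top.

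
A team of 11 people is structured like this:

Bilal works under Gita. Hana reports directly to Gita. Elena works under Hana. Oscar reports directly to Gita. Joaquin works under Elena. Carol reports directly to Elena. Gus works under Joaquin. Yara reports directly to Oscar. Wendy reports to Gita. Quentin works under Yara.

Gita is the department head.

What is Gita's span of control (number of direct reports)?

Gita directly manages Bilal, Hana, Oscar, Wendy. That is 4 direct reports.

4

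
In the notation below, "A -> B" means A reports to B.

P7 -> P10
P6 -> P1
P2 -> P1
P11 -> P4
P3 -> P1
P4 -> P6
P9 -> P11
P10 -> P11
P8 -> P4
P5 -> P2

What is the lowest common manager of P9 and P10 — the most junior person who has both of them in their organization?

P9's chain of managers is P11, P4, P6, P1. P10's chain of managers is P11, P4, P6, P1. The first manager that appears in both chains is P11.

P11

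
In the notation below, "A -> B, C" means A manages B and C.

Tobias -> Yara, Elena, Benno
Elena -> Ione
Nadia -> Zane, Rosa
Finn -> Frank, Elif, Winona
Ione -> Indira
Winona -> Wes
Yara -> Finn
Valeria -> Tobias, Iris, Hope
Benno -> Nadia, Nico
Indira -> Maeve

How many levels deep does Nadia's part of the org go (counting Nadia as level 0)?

1

The longest chain under Nadia runs Nadia → Rosa, which is 1 level below Nadia.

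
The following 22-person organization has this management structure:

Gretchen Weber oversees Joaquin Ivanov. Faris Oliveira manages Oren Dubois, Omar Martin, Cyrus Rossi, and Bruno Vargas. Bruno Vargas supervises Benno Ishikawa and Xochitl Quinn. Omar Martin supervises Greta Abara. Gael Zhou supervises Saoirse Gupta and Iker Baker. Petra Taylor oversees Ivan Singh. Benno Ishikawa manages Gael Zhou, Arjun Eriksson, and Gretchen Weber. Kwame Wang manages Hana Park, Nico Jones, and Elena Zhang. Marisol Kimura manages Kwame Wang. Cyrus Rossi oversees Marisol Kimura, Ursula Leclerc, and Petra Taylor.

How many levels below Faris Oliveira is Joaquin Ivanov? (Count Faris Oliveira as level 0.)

4

Chain from Joaquin Ivanov up to Faris Oliveira: Joaquin Ivanov → Gretchen Weber → Benno Ishikawa → Bruno Vargas → Faris Oliveira. That is 4 steps up, so Joaquin Ivanov is 4 levels below Faris Oliveira.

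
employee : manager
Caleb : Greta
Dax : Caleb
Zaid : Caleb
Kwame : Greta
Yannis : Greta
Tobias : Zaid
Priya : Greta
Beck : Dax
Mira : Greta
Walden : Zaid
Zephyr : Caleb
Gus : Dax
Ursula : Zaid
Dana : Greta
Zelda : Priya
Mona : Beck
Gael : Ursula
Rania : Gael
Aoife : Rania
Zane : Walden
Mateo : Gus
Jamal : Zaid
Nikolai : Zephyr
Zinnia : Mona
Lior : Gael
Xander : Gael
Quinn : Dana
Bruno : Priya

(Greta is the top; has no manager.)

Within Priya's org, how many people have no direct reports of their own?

2

The people in Priya's organization with no one reporting to them are Bruno, Zelda. That is 2.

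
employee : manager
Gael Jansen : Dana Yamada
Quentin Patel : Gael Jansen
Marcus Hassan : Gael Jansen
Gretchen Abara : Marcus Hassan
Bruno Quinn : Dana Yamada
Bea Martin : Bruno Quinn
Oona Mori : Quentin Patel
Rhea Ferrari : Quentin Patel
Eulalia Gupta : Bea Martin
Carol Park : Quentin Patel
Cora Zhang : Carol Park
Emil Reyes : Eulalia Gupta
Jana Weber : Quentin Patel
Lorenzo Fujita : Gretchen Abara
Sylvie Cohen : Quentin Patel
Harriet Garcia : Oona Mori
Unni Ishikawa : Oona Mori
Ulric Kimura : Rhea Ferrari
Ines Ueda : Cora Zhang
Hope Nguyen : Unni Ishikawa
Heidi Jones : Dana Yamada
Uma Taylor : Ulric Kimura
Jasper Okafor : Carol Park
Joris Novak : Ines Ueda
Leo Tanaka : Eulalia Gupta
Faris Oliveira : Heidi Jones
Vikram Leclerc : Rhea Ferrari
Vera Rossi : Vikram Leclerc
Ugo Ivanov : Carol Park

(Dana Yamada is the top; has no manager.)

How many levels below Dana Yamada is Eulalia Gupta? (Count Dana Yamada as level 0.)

Chain from Eulalia Gupta up to Dana Yamada: Eulalia Gupta → Bea Martin → Bruno Quinn → Dana Yamada. That is 3 steps up, so Eulalia Gupta is 3 levels below Dana Yamada.

3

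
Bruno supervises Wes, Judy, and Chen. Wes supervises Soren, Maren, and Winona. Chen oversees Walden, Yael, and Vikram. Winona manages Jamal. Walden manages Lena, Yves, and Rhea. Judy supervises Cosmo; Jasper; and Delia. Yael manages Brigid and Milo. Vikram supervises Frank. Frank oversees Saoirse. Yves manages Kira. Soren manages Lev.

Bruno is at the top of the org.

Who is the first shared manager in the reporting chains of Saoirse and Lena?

Chen

Saoirse's chain of managers is Frank, Vikram, Chen, Bruno. Lena's chain of managers is Walden, Chen, Bruno. The first manager that appears in both chains is Chen.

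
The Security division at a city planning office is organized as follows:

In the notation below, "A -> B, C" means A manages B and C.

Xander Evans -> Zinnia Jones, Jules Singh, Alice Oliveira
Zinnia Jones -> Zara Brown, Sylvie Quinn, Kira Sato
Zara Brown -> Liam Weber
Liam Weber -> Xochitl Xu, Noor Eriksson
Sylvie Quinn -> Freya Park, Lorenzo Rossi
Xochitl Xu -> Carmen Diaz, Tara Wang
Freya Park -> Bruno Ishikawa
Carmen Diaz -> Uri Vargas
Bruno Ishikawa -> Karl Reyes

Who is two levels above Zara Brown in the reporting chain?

Xander Evans

Zara Brown reports to Zinnia Jones, and Zinnia Jones reports to Xander Evans. So Zara Brown's skip-level manager is Xander Evans.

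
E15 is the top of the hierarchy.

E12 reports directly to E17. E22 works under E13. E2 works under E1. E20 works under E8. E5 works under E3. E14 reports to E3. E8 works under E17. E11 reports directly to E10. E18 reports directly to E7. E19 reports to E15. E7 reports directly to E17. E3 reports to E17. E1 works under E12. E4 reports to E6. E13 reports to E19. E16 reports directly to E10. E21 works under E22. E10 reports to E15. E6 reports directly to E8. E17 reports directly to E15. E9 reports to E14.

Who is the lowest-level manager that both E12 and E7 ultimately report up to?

E17

E12's chain of managers is E17, E15. E7's chain of managers is E17, E15. The first manager that appears in both chains is E17.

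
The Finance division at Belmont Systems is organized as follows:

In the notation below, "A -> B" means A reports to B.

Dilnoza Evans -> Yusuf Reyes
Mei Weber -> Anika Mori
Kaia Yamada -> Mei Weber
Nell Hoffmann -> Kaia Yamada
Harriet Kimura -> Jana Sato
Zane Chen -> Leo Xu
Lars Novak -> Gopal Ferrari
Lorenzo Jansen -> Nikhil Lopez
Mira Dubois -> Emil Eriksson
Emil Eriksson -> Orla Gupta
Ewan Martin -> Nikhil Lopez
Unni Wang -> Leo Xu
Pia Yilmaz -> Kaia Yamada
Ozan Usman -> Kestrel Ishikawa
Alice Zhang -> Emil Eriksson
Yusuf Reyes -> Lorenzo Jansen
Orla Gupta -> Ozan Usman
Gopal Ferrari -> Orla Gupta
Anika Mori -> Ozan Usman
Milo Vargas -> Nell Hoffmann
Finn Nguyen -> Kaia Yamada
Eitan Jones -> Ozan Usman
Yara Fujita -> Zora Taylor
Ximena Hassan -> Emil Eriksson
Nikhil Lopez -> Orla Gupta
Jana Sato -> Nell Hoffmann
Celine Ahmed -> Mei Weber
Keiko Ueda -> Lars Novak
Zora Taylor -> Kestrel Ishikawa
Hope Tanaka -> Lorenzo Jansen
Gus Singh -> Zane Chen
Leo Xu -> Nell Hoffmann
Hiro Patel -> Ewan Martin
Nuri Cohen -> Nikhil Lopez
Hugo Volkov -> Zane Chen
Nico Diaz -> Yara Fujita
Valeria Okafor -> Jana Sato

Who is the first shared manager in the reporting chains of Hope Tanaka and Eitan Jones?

Ozan Usman

Hope Tanaka's chain of managers is Lorenzo Jansen, Nikhil Lopez, Orla Gupta, Ozan Usman, Kestrel Ishikawa. Eitan Jones's chain of managers is Ozan Usman, Kestrel Ishikawa. The first manager that appears in both chains is Ozan Usman.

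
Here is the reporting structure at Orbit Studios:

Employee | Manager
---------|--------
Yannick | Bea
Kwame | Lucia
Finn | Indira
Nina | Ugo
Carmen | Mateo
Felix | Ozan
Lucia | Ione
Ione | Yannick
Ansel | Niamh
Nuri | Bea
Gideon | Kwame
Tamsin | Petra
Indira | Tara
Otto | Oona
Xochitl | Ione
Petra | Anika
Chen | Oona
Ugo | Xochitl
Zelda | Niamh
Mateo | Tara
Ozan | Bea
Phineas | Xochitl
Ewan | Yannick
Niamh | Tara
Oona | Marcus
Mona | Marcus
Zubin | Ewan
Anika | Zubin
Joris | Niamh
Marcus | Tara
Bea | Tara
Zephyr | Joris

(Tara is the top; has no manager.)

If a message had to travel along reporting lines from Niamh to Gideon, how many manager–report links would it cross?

Niamh is 1 level below Tara, and Gideon is 6 levels below Tara (their lowest common manager). The shortest path runs up from Niamh to Tara and back down to Gideon: 1 + 6 = 7 links.

7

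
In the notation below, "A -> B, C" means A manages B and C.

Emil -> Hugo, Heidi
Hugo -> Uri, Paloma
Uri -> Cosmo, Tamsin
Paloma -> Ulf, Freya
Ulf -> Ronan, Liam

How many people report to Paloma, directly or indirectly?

Paloma directly manages Ulf, Freya. Under Ulf: Liam, Ronan (2). Freya has no reports. So Paloma's organization is 2 direct reports plus everyone under them: 3 + 1 = 4.

4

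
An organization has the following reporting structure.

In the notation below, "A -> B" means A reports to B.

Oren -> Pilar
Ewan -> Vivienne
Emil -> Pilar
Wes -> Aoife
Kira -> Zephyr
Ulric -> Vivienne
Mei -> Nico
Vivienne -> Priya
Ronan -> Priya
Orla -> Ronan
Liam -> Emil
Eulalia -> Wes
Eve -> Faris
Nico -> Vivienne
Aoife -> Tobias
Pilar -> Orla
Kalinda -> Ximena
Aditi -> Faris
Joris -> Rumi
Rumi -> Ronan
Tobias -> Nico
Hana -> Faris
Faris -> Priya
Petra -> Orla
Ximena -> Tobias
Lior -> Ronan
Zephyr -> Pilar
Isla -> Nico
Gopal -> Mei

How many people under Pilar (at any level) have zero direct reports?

3

The people in Pilar's organization with no one reporting to them are Oren, Liam, Kira. That is 3.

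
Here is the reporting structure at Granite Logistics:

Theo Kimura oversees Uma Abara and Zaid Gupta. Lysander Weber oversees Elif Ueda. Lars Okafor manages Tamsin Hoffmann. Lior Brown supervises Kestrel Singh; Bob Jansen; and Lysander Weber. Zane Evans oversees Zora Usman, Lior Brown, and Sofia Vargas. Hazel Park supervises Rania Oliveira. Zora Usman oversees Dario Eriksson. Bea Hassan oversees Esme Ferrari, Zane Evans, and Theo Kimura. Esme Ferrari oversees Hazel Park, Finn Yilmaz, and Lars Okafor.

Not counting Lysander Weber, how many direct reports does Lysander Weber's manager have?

Lysander Weber reports to Lior Brown. Lior Brown's other direct reports are Kestrel Singh, Bob Jansen — 2 peers.

2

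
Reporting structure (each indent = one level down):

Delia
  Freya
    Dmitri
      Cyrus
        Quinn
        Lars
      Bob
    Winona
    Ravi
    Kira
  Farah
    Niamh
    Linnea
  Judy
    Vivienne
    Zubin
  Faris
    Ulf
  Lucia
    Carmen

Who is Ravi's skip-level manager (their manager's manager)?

Delia

Ravi reports to Freya, and Freya reports to Delia. So Ravi's skip-level manager is Delia.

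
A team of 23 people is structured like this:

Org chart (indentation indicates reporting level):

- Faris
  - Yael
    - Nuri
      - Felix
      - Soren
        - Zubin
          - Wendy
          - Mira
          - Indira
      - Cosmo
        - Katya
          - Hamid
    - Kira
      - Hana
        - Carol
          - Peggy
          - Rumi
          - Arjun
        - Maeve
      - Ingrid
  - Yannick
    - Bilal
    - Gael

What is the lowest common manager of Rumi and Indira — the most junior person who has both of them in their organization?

Rumi's chain of managers is Carol, Hana, Kira, Yael, Faris. Indira's chain of managers is Zubin, Soren, Nuri, Yael, Faris. The first manager that appears in both chains is Yael.

Yael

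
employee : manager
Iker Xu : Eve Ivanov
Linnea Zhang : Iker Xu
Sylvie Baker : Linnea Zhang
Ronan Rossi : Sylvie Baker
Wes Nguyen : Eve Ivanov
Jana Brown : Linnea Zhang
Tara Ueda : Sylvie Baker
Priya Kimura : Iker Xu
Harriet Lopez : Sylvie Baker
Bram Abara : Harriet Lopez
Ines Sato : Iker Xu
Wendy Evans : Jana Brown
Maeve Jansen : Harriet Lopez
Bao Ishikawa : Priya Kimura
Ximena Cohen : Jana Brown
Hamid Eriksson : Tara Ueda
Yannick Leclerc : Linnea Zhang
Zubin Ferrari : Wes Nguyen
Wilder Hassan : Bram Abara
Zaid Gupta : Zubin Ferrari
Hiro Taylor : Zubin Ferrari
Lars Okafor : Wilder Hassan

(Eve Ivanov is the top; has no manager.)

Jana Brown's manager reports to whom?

Jana Brown reports to Linnea Zhang, and Linnea Zhang reports to Iker Xu. So Jana Brown's skip-level manager is Iker Xu.

Iker Xu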